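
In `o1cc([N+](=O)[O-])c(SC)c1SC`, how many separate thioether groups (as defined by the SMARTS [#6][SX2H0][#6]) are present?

2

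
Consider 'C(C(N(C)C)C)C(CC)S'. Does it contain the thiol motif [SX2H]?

The pattern [SX2H] describes an aliphatic sulfur with two connections, one being H — a thiol.
The molecule carries a thiol (-SH), whose atoms satisfy every constraint of the query, so the pattern matches.

Yes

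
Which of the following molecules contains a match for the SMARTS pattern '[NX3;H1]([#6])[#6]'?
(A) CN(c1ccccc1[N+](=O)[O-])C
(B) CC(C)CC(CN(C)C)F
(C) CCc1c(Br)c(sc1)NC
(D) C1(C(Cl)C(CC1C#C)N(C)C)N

C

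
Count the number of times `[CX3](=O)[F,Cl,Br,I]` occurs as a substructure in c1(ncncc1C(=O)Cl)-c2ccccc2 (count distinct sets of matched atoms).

1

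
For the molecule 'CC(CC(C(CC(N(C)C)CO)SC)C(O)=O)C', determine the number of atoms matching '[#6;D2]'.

3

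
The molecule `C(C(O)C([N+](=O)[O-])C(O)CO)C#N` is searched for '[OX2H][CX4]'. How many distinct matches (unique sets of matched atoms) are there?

[OX2H][CX4] is the SMARTS for an aliphatic alcohol: a hydroxyl oxygen bound to an sp3 (X4) carbon.
The molecule carries 3 separate instances of a hydroxyl group (-OH) meeting every constraint; each maps to a distinct set of atoms, giving 3 matches.

3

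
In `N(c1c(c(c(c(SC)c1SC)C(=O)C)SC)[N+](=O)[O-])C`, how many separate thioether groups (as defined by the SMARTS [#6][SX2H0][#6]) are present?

3

[#6][SX2H0][#6] is the SMARTS for a thioether: an aliphatic sulfur bridging two carbons with no H on the sulfur.
The molecule carries 3 separate instances of a methylthio ether (-SCH3) meeting every constraint; each maps to a distinct set of atoms, giving 3 matches.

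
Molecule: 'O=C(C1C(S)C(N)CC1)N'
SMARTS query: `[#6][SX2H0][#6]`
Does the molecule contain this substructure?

No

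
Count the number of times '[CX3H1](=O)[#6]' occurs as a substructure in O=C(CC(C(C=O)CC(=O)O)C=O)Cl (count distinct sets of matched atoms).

[CX3H1](=O)[#6] is the SMARTS for an aldehyde: an sp2 carbon with one H, double-bonded to O and single-bonded to carbon.
The molecule carries 2 separate instances of an aldehyde (-CHO) meeting every constraint; each maps to a distinct set of atoms, giving 2 matches.

2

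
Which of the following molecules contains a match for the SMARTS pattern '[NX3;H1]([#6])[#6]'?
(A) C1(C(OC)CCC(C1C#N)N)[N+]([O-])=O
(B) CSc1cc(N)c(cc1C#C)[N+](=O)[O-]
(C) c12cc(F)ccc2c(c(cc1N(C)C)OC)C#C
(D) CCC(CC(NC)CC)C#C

[NX3;H1]([#6])[#6] describes a trivalent nitrogen with one H, bonded to two carbons (a secondary amine).
(A) has a primary amino group (-NH2) but the nitrogen has H2 and only one carbon neighbour.
(B) has a primary amino group (-NH2) but the nitrogen has H2 and only one carbon neighbour.
(C) has a dimethylamino group (-N(CH3)2) but the nitrogen has H0, not H1.
(D) contains an N-methylamino group (-NHCH3), which satisfies every atom and bond constraint.
So the answer is (D).

D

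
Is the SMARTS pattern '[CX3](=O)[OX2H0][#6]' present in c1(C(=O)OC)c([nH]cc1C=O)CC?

Yes

The pattern [CX3](=O)[OX2H0][#6] describes a carbonyl carbon bonded to an oxygen that is itself bonded to carbon (no H on that O) — an ester.
The molecule carries a methyl-ester group (-C(=O)OCH3), whose atoms satisfy every constraint of the query, so the pattern matches.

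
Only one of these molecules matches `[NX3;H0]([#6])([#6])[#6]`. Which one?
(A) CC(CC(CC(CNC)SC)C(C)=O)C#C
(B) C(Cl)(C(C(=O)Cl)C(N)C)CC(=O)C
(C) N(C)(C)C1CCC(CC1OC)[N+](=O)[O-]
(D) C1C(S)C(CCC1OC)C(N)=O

C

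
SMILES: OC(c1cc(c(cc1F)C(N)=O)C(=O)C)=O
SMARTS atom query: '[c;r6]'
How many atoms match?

6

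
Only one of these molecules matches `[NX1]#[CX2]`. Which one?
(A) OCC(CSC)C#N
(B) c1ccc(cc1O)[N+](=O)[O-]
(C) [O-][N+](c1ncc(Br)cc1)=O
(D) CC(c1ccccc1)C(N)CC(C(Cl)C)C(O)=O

[NX1]#[CX2] describes a nitrogen triple-bonded to a two-connected carbon (a nitrile).
(A) contains a nitrile (-C#N), which satisfies every atom and bond constraint.
(B) has a nitro group (-[N+](=O)[O-]) but there is no C#N triple bond.
(C) has a nitro group (-[N+](=O)[O-]) but there is no C#N triple bond.
(D) has a primary amino group (-NH2) but the nitrogen is NX3 (three connections), not NX1 triple-bonded.
So the answer is (A).

A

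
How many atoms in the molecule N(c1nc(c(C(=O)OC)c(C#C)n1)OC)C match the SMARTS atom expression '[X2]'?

6

The query [X2] means: any atom with exactly two total connections (bonds + H).
Check the 16 heavy atoms by environment: 2× n (aromatic, X2) → match; 4× c (aromatic, X3) → no; 2× O (X2) → match; 3× C (X4) → no; 1× C (X3) → no; 1× O (X1) → no; 2× C (X2) → match; 1× N (X3) → no.
Summing the matching environments: 2 + 2 + 2 = 6 matching atoms.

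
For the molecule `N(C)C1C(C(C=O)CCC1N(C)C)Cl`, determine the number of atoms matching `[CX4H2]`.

2

Check the 14 heavy atoms by environment: 4× C (H1, X4) → no; 2× C (H2, X4) → match; 1× C (H1, X3) → no; 1× O (H0, X1) → no; 1× N (H1, X3) → no; 3× C (H3, X4) → no; 1× N (H0, X3) → no; 1× Cl (H0, X1) → no.
That gives 2 matching atoms.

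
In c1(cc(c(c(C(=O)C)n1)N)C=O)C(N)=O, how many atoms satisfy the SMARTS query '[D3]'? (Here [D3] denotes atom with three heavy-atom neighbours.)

The query [D3] means: atom with exactly three heavy-atom neighbours.
Check the 15 heavy atoms by environment: 1× n (aromatic, D2) → no; 4× c (aromatic, D3) → match; 1× c (aromatic, D2) → no; 2× C (D3) → match; 3× O (D1) → no; 2× N (D1) → no; 1× C (D2) → no; 1× C (D1) → no.
Summing the matching environments: 4 + 2 = 6 matching atoms.

6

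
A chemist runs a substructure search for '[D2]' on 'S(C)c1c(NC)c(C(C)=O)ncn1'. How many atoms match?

Check the 13 heavy atoms by environment: 2× n (aromatic, D2) → match; 1× c (aromatic, D2) → match; 3× c (aromatic, D3) → no; 1× S (D2) → match; 3× C (D1) → no; 1× C (D3) → no; 1× O (D1) → no; 1× N (D2) → match.
Summing the matching environments: 2 + 1 + 1 + 1 = 5 matching atoms.

5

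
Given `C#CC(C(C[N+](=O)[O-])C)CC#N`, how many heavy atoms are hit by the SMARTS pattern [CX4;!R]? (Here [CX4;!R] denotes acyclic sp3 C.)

5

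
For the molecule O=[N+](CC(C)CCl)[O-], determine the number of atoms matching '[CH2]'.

2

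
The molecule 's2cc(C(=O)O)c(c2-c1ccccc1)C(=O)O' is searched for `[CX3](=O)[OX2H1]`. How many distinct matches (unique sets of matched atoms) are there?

2

[CX3](=O)[OX2H1] is the SMARTS for a carboxylic acid: an sp2 carbon double-bonded to O and single-bonded to an -OH oxygen.
The molecule carries 2 separate instances of a carboxylic acid group (-C(=O)OH) meeting every constraint; each maps to a distinct set of atoms, giving 2 matches.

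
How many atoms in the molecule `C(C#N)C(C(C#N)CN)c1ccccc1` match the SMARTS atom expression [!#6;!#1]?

3

Check the 15 heavy atoms by environment: 6× C → no; 3× N → match; 6× c (aromatic) → no.
That gives 3 matching atoms.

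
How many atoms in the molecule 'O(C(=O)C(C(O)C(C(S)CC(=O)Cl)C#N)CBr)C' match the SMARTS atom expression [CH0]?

3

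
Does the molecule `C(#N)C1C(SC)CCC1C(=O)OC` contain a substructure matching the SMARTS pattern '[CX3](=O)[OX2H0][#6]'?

Yes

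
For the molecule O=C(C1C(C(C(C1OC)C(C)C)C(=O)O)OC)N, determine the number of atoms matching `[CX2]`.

0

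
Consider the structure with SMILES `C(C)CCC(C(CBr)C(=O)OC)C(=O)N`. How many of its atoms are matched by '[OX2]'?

1

The query [OX2] means: aliphatic oxygen with two total connections — ether, hydroxyl, or ester single-bond O.
Check the 15 heavy atoms by environment: 8× C (X4) → no; 2× C (X3) → no; 2× O (X1) → no; 1× O (X2) → match; 1× Br (X1) → no; 1× N (X3) → no.
That gives 1 matching atom.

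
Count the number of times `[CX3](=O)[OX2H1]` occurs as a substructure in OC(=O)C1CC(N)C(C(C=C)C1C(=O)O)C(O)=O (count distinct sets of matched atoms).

[CX3](=O)[OX2H1] is the SMARTS for a carboxylic acid: an sp2 carbon double-bonded to O and single-bonded to an -OH oxygen.
The molecule carries 3 separate instances of a carboxylic acid group (-C(=O)OH) meeting every constraint; each maps to a distinct set of atoms, giving 3 matches.

3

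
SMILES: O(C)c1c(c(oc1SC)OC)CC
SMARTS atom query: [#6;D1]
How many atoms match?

Check the 13 heavy atoms by environment: 1× o (aromatic, D2) → no; 4× c (aromatic, D3) → no; 2× O (D2) → no; 4× C (D1) → match; 1× C (D2) → no; 1× S (D2) → no.
That gives 4 matching atoms.

4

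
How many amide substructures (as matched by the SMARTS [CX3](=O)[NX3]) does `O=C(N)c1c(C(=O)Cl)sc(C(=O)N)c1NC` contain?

2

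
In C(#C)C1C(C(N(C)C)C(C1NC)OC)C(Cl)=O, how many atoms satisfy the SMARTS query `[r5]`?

5

Check the 17 heavy atoms by environment: 5× C (in 5-ring) → match; 2× N (acyclic) → no; 7× C (acyclic) → no; 2× O (acyclic) → no; 1× Cl (acyclic) → no.
That gives 5 matching atoms.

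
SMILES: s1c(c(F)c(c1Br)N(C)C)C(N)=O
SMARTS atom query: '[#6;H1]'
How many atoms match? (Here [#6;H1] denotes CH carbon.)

Check the 13 heavy atoms by environment: 1× s (aromatic, H0) → no; 4× c (aromatic, H0) → no; 1× N (H0) → no; 2× C (H3) → no; 1× C (H0) → no; 1× O (H0) → no; 1× N (H2) → no; 1× F (H0) → no; 1× Br (H0) → no.
No environment satisfies the query, so 0 matching atoms.

0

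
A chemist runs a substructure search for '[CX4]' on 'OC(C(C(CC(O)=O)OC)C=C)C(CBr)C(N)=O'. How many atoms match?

7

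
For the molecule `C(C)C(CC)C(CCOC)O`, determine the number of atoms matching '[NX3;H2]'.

0

Check the 11 heavy atoms by environment: 4× C (H2, X4) → no; 2× C (H1, X4) → no; 3× C (H3, X4) → no; 1× O (H1, X2) → no; 1× O (H0, X2) → no.
No environment satisfies the query, so 0 matching atoms.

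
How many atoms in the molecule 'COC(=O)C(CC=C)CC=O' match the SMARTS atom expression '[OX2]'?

Check the 11 heavy atoms by environment: 4× C (X4) → no; 4× C (X3) → no; 2× O (X1) → no; 1× O (X2) → match.
That gives 1 matching atom.

1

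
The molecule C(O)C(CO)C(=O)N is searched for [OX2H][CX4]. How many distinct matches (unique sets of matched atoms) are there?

[OX2H][CX4] is the SMARTS for an aliphatic alcohol: a hydroxyl oxygen bound to an sp3 (X4) carbon.
The molecule carries 2 separate instances of a hydroxyl group (-OH) meeting every constraint; each maps to a distinct set of atoms, giving 2 matches.

2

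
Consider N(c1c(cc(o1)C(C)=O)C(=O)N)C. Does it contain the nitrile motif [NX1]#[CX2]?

No

The pattern [NX1]#[CX2] describes a nitrogen triple-bonded to a two-connected carbon — a nitrile.
The closest candidate here is a primary amide (-C(=O)NH2), but the nitrogen is NX3, not NX1. No other fragment satisfies the full query, so there is no match.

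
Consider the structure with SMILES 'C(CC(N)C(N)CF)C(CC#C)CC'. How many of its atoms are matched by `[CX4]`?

Check the 14 heavy atoms by environment: 9× C (X4) → match; 2× N (X3) → no; 2× C (X2) → no; 1× F (X1) → no.
That gives 9 matching atoms.

9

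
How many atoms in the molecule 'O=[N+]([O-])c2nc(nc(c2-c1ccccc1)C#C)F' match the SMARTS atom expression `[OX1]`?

2

The query [OX1] means: aliphatic oxygen with one total connection — typically a carbonyl =O or an oxide.
Check the 18 heavy atoms by environment: 2× n (aromatic, X2) → no; 10× c (aromatic, X3) → no; 2× C (X2) → no; 1× N (charge +1, X3) → no; 1× O (charge -1, X1) → match; 1× O (X1) → match; 1× F (X1) → no.
Summing the matching environments: 1 + 1 = 2 matching atoms.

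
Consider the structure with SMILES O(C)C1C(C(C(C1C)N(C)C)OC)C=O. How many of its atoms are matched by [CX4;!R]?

5

The query [CX4;!R] means: aliphatic carbon with four total connections, not in a ring.
Check the 15 heavy atoms by environment: 5× C (X4, in 5-ring) → no; 1× C (X3, acyclic) → no; 1× O (X1, acyclic) → no; 2× O (X2, acyclic) → no; 5× C (X4, acyclic) → match; 1× N (X3, acyclic) → no.
That gives 5 matching atoms.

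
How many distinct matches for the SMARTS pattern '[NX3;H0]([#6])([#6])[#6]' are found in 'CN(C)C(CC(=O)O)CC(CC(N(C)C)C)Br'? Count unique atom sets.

[NX3;H0]([#6])([#6])[#6] is the SMARTS for a tertiary amine: a trivalent nitrogen with no H, bonded to three carbons.
The molecule carries 2 separate instances of a dimethylamino group (-N(CH3)2) meeting every constraint; each maps to a distinct set of atoms, giving 2 matches.

2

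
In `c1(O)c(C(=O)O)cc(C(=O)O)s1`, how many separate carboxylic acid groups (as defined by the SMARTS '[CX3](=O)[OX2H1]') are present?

2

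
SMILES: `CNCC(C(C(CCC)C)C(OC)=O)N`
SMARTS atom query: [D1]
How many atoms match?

6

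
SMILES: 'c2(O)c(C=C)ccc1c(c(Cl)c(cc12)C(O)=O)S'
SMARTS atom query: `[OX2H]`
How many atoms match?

2

Check the 18 heavy atoms by environment: 7× c (aromatic, H0, X3) → no; 3× c (aromatic, H1, X3) → no; 1× Cl (H0, X1) → no; 2× O (H1, X2) → match; 1× S (H1, X2) → no; 1× C (H1, X3) → no; 1× C (H2, X3) → no; 1× C (H0, X3) → no; 1× O (H0, X1) → no.
That gives 2 matching atoms.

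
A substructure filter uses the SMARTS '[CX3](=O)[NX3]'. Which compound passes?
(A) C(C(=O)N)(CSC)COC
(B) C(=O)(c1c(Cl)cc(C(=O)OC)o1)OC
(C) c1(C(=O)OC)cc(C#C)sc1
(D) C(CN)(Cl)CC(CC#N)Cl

A

[CX3](=O)[NX3] describes a carbonyl carbon bonded to a trivalent nitrogen (an amide).
(A) contains a primary amide (-C(=O)NH2), which satisfies every atom and bond constraint.
(B) has a methyl-ester group (-C(=O)OCH3) but the carbonyl is bonded to O, not to an NX3 nitrogen.
(C) has a methyl-ester group (-C(=O)OCH3) but the carbonyl is bonded to O, not to an NX3 nitrogen.
(D) has a nitrile (-C#N) but the nitrile N is NX1 (triple-bonded), not NX3.
So the answer is (A).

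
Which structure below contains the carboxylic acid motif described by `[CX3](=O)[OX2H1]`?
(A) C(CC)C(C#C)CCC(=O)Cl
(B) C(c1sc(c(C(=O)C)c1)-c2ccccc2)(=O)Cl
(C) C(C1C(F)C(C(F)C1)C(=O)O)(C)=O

C

[CX3](=O)[OX2H1] describes an sp2 carbon double-bonded to O and single-bonded to an -OH oxygen (a carboxylic acid).
(A) has an acyl chloride (-C(=O)Cl) but the carbonyl is bonded to Cl, not to an -OH oxygen.
(B) has an acyl chloride (-C(=O)Cl) but the carbonyl is bonded to Cl, not to an -OH oxygen.
(C) contains a carboxylic acid group (-C(=O)OH), which satisfies every atom and bond constraint.
So the answer is (C).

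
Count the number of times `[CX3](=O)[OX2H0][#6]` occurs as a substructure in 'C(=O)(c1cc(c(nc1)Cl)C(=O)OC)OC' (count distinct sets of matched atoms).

2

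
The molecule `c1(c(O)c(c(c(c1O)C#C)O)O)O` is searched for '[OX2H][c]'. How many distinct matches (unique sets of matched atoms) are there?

[OX2H][c] is the SMARTS for a phenol: a hydroxyl oxygen attached to an aromatic carbon.
The molecule carries 5 separate instances of a hydroxyl group (-OH) meeting every constraint; each maps to a distinct set of atoms, giving 5 matches.

5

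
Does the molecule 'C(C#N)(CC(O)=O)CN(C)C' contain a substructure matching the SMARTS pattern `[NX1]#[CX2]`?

Yes

The pattern [NX1]#[CX2] describes a nitrogen triple-bonded to a two-connected carbon — a nitrile.
The molecule carries a nitrile (-C#N), whose atoms satisfy every constraint of the query, so the pattern matches.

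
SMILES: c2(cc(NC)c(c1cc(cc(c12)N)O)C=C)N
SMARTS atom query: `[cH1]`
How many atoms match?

The query [cH1] means: aromatic carbon bearing exactly one hydrogen.
Check the 17 heavy atoms by environment: 7× c (aromatic, H0) → no; 3× c (aromatic, H1) → match; 1× C (H1) → no; 1× C (H2) → no; 2× N (H2) → no; 1× N (H1) → no; 1× C (H3) → no; 1× O (H1) → no.
That gives 3 matching atoms.

3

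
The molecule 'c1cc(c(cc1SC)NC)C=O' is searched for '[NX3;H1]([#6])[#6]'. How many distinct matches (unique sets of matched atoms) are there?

1

[NX3;H1]([#6])[#6] is the SMARTS for a secondary amine: a trivalent nitrogen with one H, bonded to two carbons.
Exactly one fragment in the molecule meets all constraints, giving 1 match.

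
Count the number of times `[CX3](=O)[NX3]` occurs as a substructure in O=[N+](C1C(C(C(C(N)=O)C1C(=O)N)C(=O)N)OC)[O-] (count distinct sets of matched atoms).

[CX3](=O)[NX3] is the SMARTS for an amide: a carbonyl carbon bonded to a trivalent nitrogen.
The molecule carries 3 separate instances of a primary amide (-C(=O)NH2) meeting every constraint; each maps to a distinct set of atoms, giving 3 matches.

3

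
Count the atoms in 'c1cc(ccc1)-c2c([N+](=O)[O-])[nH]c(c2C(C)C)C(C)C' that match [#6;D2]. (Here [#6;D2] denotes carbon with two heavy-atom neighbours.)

The query [#6;D2] means: any carbon bonded to exactly two heavy atoms.
Check the 20 heavy atoms by environment: 1× n (aromatic, D2) → no; 5× c (aromatic, D3) → no; 2× C (D3) → no; 4× C (D1) → no; 1× N (charge +1, D3) → no; 1× O (charge -1, D1) → no; 1× O (D1) → no; 5× c (aromatic, D2) → match.
That gives 5 matching atoms.

5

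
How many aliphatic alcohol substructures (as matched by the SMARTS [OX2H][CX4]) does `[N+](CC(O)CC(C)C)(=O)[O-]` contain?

1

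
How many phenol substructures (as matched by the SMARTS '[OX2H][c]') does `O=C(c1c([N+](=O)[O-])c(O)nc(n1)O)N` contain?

2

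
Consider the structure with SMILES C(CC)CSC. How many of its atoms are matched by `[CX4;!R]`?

5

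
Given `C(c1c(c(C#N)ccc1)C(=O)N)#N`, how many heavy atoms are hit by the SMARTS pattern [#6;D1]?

Check the 13 heavy atoms by environment: 3× c (aromatic, D3) → no; 3× c (aromatic, D2) → no; 2× C (D2) → no; 3× N (D1) → no; 1× C (D3) → no; 1× O (D1) → no.
No environment satisfies the query, so 0 matching atoms.

0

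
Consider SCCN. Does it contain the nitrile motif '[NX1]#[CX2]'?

The pattern [NX1]#[CX2] describes a nitrogen triple-bonded to a two-connected carbon — a nitrile.
The closest candidate here is a primary amino group (-NH2), but the nitrogen is NX3 (three connections), not NX1 triple-bonded. No other fragment satisfies the full query, so there is no match.

No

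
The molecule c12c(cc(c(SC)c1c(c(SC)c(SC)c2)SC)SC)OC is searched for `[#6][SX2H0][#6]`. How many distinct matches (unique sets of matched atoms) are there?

5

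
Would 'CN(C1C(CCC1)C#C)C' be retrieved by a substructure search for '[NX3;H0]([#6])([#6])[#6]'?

The pattern [NX3;H0]([#6])([#6])[#6] describes a trivalent nitrogen with no H, bonded to three carbons — a tertiary amine.
The molecule carries a dimethylamino group (-N(CH3)2), whose atoms satisfy every constraint of the query, so the pattern matches.

Yes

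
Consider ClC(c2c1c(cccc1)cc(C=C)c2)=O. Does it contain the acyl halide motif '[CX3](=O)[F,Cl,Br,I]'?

Yes

The pattern [CX3](=O)[F,Cl,Br,I] describes a carbonyl carbon bonded to a halogen — an acyl halide.
The molecule carries an acyl chloride (-C(=O)Cl), whose atoms satisfy every constraint of the query, so the pattern matches.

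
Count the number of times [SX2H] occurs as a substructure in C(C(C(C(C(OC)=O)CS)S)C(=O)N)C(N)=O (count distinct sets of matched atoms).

2

[SX2H] is the SMARTS for a thiol: an aliphatic sulfur with two connections, one being H.
The molecule carries 2 separate instances of a thiol (-SH) meeting every constraint; each maps to a distinct set of atoms, giving 2 matches.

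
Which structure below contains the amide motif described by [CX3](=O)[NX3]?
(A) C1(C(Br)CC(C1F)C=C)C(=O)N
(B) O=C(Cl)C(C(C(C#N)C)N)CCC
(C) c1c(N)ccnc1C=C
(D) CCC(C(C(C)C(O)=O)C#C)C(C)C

A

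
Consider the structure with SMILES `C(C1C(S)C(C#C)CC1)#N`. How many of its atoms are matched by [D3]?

The query [D3] means: atom with exactly three heavy-atom neighbours.
Check the 10 heavy atoms by environment: 3× C (D3) → match; 4× C (D2) → no; 1× C (D1) → no; 1× S (D1) → no; 1× N (D1) → no.
That gives 3 matching atoms.

3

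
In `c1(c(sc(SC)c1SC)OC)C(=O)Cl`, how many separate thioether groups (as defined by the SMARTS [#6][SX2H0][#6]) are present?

[#6][SX2H0][#6] is the SMARTS for a thioether: an aliphatic sulfur bridging two carbons with no H on the sulfur.
The molecule carries 2 separate instances of a methylthio ether (-SCH3) meeting every constraint; each maps to a distinct set of atoms, giving 2 matches.

2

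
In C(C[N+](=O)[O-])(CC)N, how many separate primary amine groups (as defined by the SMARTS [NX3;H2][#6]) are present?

1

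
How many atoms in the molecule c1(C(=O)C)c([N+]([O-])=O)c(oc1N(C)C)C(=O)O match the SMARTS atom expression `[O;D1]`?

5

The query [O;D1] means: aliphatic oxygen bonded to exactly one heavy atom.
Check the 17 heavy atoms by environment: 1× o (aromatic, D2) → no; 4× c (aromatic, D3) → no; 2× C (D3) → no; 4× O (D1) → match; 3× C (D1) → no; 1× N (D3) → no; 1× N (charge +1, D3) → no; 1× O (charge -1, D1) → match.
Summing the matching environments: 4 + 1 = 5 matching atoms.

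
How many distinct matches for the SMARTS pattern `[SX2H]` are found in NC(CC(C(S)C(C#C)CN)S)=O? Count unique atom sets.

2

[SX2H] is the SMARTS for a thiol: an aliphatic sulfur with two connections, one being H.
The molecule carries 2 separate instances of a thiol (-SH) meeting every constraint; each maps to a distinct set of atoms, giving 2 matches.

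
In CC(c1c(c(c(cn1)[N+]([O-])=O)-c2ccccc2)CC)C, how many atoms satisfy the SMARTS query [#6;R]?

11

The query [#6;R] means: carbon that is part of a ring.
Check the 20 heavy atoms by environment: 1× n (aromatic, in 6-ring) → no; 11× c (aromatic, in 6-ring) → match; 1× N (charge +1, acyclic) → no; 1× O (charge -1, acyclic) → no; 1× O (acyclic) → no; 5× C (acyclic) → no.
That gives 11 matching atoms.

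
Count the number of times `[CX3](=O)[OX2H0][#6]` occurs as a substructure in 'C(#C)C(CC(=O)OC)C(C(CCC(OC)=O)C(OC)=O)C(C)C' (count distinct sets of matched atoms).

3

[CX3](=O)[OX2H0][#6] is the SMARTS for an ester: a carbonyl carbon bonded to an oxygen that is itself bonded to carbon (no H on that O).
The molecule carries 3 separate instances of a methyl-ester group (-C(=O)OCH3) meeting every constraint; each maps to a distinct set of atoms, giving 3 matches.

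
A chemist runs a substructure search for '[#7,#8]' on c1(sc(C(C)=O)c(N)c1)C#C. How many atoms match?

2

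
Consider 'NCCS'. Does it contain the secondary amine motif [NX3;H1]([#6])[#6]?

No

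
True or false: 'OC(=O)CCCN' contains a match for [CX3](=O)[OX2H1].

True

The pattern [CX3](=O)[OX2H1] describes an sp2 carbon double-bonded to O and single-bonded to an -OH oxygen — a carboxylic acid.
The molecule carries a carboxylic acid group (-C(=O)OH), whose atoms satisfy every constraint of the query, so the pattern matches.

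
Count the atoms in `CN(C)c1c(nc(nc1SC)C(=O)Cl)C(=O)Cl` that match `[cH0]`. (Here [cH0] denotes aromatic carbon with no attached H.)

4

Check the 17 heavy atoms by environment: 2× n (aromatic, H0) → no; 4× c (aromatic, H0) → match; 1× N (H0) → no; 3× C (H3) → no; 2× C (H0) → no; 2× O (H0) → no; 2× Cl (H0) → no; 1× S (H0) → no.
That gives 4 matching atoms.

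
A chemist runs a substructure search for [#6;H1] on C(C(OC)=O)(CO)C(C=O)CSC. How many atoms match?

3

The query [#6;H1] means: any carbon bearing exactly one hydrogen.
Check the 13 heavy atoms by environment: 2× C (H2) → no; 3× C (H1) → match; 1× C (H0) → no; 3× O (H0) → no; 2× C (H3) → no; 1× O (H1) → no; 1× S (H0) → no.
That gives 3 matching atoms.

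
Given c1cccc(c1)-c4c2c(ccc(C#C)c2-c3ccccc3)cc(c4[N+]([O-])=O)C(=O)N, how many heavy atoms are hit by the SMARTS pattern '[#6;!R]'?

3

The query [#6;!R] means: carbon not in any ring.
Check the 30 heavy atoms by environment: 22× c (aromatic, in 6-ring) → no; 3× C (acyclic) → match; 2× O (acyclic) → no; 1× N (acyclic) → no; 1× N (charge +1, acyclic) → no; 1× O (charge -1, acyclic) → no.
That gives 3 matching atoms.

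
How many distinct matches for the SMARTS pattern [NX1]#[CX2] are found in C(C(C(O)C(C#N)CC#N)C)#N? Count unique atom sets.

3

[NX1]#[CX2] is the SMARTS for a nitrile: a nitrogen triple-bonded to a two-connected carbon.
The molecule carries 3 separate instances of a nitrile (-C#N) meeting every constraint; each maps to a distinct set of atoms, giving 3 matches.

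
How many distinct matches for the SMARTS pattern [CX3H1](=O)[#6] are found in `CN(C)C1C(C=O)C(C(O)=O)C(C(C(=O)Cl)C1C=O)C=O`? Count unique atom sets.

[CX3H1](=O)[#6] is the SMARTS for an aldehyde: an sp2 carbon with one H, double-bonded to O and single-bonded to carbon.
The molecule carries 3 separate instances of an aldehyde (-CHO) meeting every constraint; each maps to a distinct set of atoms, giving 3 matches.

3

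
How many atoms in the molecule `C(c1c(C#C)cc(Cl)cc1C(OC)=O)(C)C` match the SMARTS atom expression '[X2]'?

The query [X2] means: any atom with exactly two total connections (bonds + H).
Check the 16 heavy atoms by environment: 6× c (aromatic, X3) → no; 1× Cl (X1) → no; 1× C (X3) → no; 1× O (X1) → no; 1× O (X2) → match; 4× C (X4) → no; 2× C (X2) → match.
Summing the matching environments: 1 + 2 = 3 matching atoms.

3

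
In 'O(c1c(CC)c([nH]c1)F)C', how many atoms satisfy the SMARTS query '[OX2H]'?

Check the 10 heavy atoms by environment: 1× n (aromatic, H1, X3) → no; 1× c (aromatic, H1, X3) → no; 3× c (aromatic, H0, X3) → no; 1× C (H2, X4) → no; 2× C (H3, X4) → no; 1× O (H0, X2) → no; 1× F (H0, X1) → no.
No environment satisfies the query, so 0 matching atoms.

0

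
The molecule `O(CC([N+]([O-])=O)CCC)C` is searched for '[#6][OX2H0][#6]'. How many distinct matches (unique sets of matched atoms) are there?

1

[#6][OX2H0][#6] is the SMARTS for an ether: an aliphatic oxygen bridging two carbons with no H on the oxygen.
Exactly one fragment in the molecule meets all constraints, giving 1 match.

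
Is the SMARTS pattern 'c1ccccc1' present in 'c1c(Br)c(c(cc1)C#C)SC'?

Yes

The pattern c1ccccc1 describes six aromatic carbons in a ring — a benzene ring.
The required atom environment is present in the molecule, so the pattern matches.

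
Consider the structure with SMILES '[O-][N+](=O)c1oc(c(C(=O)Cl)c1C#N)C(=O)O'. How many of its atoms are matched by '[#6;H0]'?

7

The query [#6;H0] means: any carbon with no attached hydrogen.
Check the 16 heavy atoms by environment: 1× o (aromatic, H0) → no; 4× c (aromatic, H0) → match; 1× N (charge +1, H0) → no; 1× O (charge -1, H0) → no; 3× O (H0) → no; 3× C (H0) → match; 1× N (H0) → no; 1× O (H1) → no; 1× Cl (H0) → no.
Summing the matching environments: 4 + 3 = 7 matching atoms.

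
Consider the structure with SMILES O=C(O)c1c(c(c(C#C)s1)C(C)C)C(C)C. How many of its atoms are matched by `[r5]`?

Check the 16 heavy atoms by environment: 1× s (aromatic, in 5-ring) → match; 4× c (aromatic, in 5-ring) → match; 9× C (acyclic) → no; 2× O (acyclic) → no.
Summing the matching environments: 1 + 4 = 5 matching atoms.

5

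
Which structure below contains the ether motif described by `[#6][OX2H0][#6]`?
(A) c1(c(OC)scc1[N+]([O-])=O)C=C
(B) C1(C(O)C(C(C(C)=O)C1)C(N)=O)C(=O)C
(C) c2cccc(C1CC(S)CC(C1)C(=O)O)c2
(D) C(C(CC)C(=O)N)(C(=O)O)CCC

[#6][OX2H0][#6] describes an aliphatic oxygen bridging two carbons with no H on the oxygen (an ether).
(A) contains a methoxy ether (-OCH3), which satisfies every atom and bond constraint.
(B) has a hydroxyl group (-OH) but the oxygen has H1, not H0 bridging two carbons.
(C) has a carboxylic acid group (-C(=O)OH) but the -OH oxygen has H1; the =O is OX1, not OX2.
(D) has a carboxylic acid group (-C(=O)OH) but the -OH oxygen has H1; the =O is OX1, not OX2.
So the answer is (A).

A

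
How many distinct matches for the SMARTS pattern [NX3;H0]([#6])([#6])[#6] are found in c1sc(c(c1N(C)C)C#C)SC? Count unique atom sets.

1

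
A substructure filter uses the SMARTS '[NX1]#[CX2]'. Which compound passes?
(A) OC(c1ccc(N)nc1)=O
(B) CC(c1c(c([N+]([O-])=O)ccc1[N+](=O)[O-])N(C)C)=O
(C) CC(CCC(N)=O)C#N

C

[NX1]#[CX2] describes a nitrogen triple-bonded to a two-connected carbon (a nitrile).
(A) has a primary amino group (-NH2) but the nitrogen is NX3 (three connections), not NX1 triple-bonded.
(B) has a nitro group (-[N+](=O)[O-]) but there is no C#N triple bond.
(C) contains a nitrile (-C#N), which satisfies every atom and bond constraint.
So the answer is (C).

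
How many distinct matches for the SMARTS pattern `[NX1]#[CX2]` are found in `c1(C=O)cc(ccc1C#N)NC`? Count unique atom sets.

1

[NX1]#[CX2] is the SMARTS for a nitrile: a nitrogen triple-bonded to a two-connected carbon.
Exactly one fragment in the molecule meets all constraints, giving 1 match.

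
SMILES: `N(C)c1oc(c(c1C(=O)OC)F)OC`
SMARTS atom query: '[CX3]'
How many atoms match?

1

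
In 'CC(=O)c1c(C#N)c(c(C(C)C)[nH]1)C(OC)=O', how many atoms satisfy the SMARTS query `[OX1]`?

2

The query [OX1] means: aliphatic oxygen with one total connection — typically a carbonyl =O or an oxide.
Check the 17 heavy atoms by environment: 1× n (aromatic, X3) → no; 4× c (aromatic, X3) → no; 1× C (X2) → no; 1× N (X1) → no; 2× C (X3) → no; 2× O (X1) → match; 1× O (X2) → no; 5× C (X4) → no.
That gives 2 matching atoms.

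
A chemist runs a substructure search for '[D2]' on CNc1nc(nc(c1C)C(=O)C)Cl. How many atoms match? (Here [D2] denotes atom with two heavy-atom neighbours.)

The query [D2] means: atom with exactly two heavy-atom neighbours.
Check the 13 heavy atoms by environment: 2× n (aromatic, D2) → match; 4× c (aromatic, D3) → no; 1× Cl (D1) → no; 1× C (D3) → no; 1× O (D1) → no; 3× C (D1) → no; 1× N (D2) → match.
Summing the matching environments: 2 + 1 = 3 matching atoms.

3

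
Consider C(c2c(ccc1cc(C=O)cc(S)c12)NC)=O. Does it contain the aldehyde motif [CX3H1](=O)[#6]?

The pattern [CX3H1](=O)[#6] describes an sp2 carbon with one H, double-bonded to O and single-bonded to carbon — an aldehyde.
The molecule carries an aldehyde (-CHO), whose atoms satisfy every constraint of the query, so the pattern matches.

Yes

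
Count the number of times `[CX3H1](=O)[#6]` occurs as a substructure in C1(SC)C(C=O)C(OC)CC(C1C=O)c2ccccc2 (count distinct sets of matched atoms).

2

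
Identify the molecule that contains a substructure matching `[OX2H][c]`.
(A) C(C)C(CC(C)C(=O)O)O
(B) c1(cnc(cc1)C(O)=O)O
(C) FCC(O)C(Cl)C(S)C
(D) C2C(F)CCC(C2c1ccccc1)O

B

[OX2H][c] describes a hydroxyl oxygen attached to an aromatic carbon (a phenol).
(A) has a hydroxyl group (-OH) but the -OH is on an aliphatic carbon, not an aromatic c.
(B) contains a hydroxyl group (-OH), which satisfies every atom and bond constraint.
(C) has a hydroxyl group (-OH) but the -OH is on an aliphatic carbon, not an aromatic c.
(D) has a hydroxyl group (-OH) but the -OH is on an aliphatic carbon, not an aromatic c.
So the answer is (B).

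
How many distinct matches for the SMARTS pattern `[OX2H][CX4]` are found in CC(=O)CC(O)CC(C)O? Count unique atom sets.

[OX2H][CX4] is the SMARTS for an aliphatic alcohol: a hydroxyl oxygen bound to an sp3 (X4) carbon.
The molecule carries 2 separate instances of a hydroxyl group (-OH) meeting every constraint; each maps to a distinct set of atoms, giving 2 matches.

2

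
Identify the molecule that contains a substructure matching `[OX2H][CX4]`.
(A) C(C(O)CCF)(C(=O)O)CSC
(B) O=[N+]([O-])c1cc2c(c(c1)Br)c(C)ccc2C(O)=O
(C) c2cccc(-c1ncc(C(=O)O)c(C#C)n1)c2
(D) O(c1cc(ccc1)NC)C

A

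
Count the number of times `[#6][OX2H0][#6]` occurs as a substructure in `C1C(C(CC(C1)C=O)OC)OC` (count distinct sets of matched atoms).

2

[#6][OX2H0][#6] is the SMARTS for an ether: an aliphatic oxygen bridging two carbons with no H on the oxygen.
The molecule carries 2 separate instances of a methoxy ether (-OCH3) meeting every constraint; each maps to a distinct set of atoms, giving 2 matches.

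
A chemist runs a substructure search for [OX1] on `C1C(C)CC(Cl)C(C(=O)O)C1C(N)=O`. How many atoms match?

Check the 14 heavy atoms by environment: 7× C (X4) → no; 1× Cl (X1) → no; 2× C (X3) → no; 2× O (X1) → match; 1× N (X3) → no; 1× O (X2) → no.
That gives 2 matching atoms.

2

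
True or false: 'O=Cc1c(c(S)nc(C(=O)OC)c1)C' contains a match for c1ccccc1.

False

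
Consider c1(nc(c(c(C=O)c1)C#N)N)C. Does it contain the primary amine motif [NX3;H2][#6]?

Yes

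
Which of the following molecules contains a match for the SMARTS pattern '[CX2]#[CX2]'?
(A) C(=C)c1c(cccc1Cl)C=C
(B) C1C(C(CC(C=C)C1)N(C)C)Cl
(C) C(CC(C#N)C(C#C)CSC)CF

C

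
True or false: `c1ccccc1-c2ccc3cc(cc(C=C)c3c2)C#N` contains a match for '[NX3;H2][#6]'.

False

The pattern [NX3;H2][#6] describes a trivalent nitrogen with two H attached to carbon — a primary amine.
The closest candidate here is a nitrile (-C#N), but the nitrogen is NX1 (triple-bonded), not NX3 with two H. No other fragment satisfies the full query, so there is no match.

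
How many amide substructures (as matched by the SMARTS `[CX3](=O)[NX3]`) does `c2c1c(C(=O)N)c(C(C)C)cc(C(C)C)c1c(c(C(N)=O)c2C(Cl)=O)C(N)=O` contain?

3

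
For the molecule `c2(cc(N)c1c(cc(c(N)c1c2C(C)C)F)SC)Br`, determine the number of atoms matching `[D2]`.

3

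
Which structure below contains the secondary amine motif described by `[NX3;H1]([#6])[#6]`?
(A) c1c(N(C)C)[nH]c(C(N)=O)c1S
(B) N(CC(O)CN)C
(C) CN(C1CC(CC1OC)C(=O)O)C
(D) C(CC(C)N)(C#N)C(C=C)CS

B

[NX3;H1]([#6])[#6] describes a trivalent nitrogen with one H, bonded to two carbons (a secondary amine).
(A) has a primary amide (-C(=O)NH2) but the -C(=O)NH2 nitrogen has H2, not H1.
(B) contains an N-methylamino group (-NHCH3), which satisfies every atom and bond constraint.
(C) has a dimethylamino group (-N(CH3)2) but the nitrogen has H0, not H1.
(D) has a primary amino group (-NH2) but the nitrogen has H2 and only one carbon neighbour.
So the answer is (B).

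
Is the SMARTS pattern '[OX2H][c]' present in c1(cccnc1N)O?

Yes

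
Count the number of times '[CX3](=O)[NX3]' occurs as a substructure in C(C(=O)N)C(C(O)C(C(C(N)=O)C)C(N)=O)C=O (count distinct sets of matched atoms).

[CX3](=O)[NX3] is the SMARTS for an amide: a carbonyl carbon bonded to a trivalent nitrogen.
The molecule carries 3 separate instances of a primary amide (-C(=O)NH2) meeting every constraint; each maps to a distinct set of atoms, giving 3 matches.

3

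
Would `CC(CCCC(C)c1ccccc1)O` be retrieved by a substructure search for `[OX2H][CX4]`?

Yes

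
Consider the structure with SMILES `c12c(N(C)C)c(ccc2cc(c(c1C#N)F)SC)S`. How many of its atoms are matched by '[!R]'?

9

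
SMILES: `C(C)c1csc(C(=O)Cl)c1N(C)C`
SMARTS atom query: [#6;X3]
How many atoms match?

5

Check the 13 heavy atoms by environment: 1× s (aromatic, X2) → no; 4× c (aromatic, X3) → match; 4× C (X4) → no; 1× N (X3) → no; 1× C (X3) → match; 1× O (X1) → no; 1× Cl (X1) → no.
Summing the matching environments: 4 + 1 = 5 matching atoms.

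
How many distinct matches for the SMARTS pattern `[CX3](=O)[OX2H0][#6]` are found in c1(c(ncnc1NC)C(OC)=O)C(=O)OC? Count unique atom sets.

2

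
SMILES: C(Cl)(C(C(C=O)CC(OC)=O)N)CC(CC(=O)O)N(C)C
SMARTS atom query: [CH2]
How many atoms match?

3

The query [CH2] means: aliphatic carbon with exactly two hydrogens.
Check the 21 heavy atoms by environment: 3× C (H2) → match; 5× C (H1) → no; 2× C (H0) → no; 4× O (H0) → no; 1× O (H1) → no; 1× N (H2) → no; 3× C (H3) → no; 1× Cl (H0) → no; 1× N (H0) → no.
That gives 3 matching atoms.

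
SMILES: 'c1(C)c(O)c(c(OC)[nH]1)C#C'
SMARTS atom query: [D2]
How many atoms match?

3

The query [D2] means: atom with exactly two heavy-atom neighbours.
Check the 11 heavy atoms by environment: 1× n (aromatic, D2) → match; 4× c (aromatic, D3) → no; 1× O (D2) → match; 3× C (D1) → no; 1× O (D1) → no; 1× C (D2) → match.
Summing the matching environments: 1 + 1 + 1 = 3 matching atoms.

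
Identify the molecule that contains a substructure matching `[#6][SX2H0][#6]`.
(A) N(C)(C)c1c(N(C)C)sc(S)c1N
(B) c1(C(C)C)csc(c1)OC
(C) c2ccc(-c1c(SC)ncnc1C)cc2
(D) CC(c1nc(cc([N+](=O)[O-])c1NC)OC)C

C

[#6][SX2H0][#6] describes an aliphatic sulfur bridging two carbons with no H on the sulfur (a thioether).
(A) has a thiol (-SH) but the sulfur has H1, not H0 bridging two carbons.
(B) has a methoxy ether (-OCH3) but the bridging atom is O, not S.
(C) contains a methylthio ether (-SCH3), which satisfies every atom and bond constraint.
(D) has a methoxy ether (-OCH3) but the bridging atom is O, not S.
So the answer is (C).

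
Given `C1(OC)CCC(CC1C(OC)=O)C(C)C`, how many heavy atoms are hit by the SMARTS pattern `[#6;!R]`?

The query [#6;!R] means: carbon not in any ring.
Check the 15 heavy atoms by environment: 6× C (in 6-ring) → no; 3× O (acyclic) → no; 6× C (acyclic) → match.
That gives 6 matching atoms.

6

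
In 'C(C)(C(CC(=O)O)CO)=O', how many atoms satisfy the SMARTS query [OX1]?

2

Check the 10 heavy atoms by environment: 4× C (X4) → no; 2× C (X3) → no; 2× O (X1) → match; 2× O (X2) → no.
That gives 2 matching atoms.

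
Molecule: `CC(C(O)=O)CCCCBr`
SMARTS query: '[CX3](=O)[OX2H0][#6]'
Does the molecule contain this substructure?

The pattern [CX3](=O)[OX2H0][#6] describes a carbonyl carbon bonded to an oxygen that is itself bonded to carbon (no H on that O) — an ester.
The closest candidate here is a carboxylic acid group (-C(=O)OH), but the singly-bonded O carries H (OX2H1, not H0). No other fragment satisfies the full query, so there is no match.

No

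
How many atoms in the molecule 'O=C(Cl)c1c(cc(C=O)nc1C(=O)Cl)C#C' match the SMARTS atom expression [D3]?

Check the 16 heavy atoms by environment: 1× n (aromatic, D2) → no; 4× c (aromatic, D3) → match; 1× c (aromatic, D2) → no; 2× C (D3) → match; 3× O (D1) → no; 2× Cl (D1) → no; 2× C (D2) → no; 1× C (D1) → no.
Summing the matching environments: 4 + 2 = 6 matching atoms.

6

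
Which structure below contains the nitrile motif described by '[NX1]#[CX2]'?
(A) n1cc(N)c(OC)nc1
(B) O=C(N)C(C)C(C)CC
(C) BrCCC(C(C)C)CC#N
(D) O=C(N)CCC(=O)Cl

[NX1]#[CX2] describes a nitrogen triple-bonded to a two-connected carbon (a nitrile).
(A) has a primary amino group (-NH2) but the nitrogen is NX3 (three connections), not NX1 triple-bonded.
(B) has a primary amide (-C(=O)NH2) but the nitrogen is NX3, not NX1.
(C) contains a nitrile (-C#N), which satisfies every atom and bond constraint.
(D) has a primary amide (-C(=O)NH2) but the nitrogen is NX3, not NX1.
So the answer is (C).

C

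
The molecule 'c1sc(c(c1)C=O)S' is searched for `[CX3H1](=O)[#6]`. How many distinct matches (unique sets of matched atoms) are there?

1

[CX3H1](=O)[#6] is the SMARTS for an aldehyde: an sp2 carbon with one H, double-bonded to O and single-bonded to carbon.
Exactly one fragment in the molecule meets all constraints, giving 1 match.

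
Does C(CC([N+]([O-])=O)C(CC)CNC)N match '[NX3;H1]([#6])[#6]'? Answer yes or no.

The pattern [NX3;H1]([#6])[#6] describes a trivalent nitrogen with one H, bonded to two carbons — a secondary amine.
The molecule carries an N-methylamino group (-NHCH3), whose atoms satisfy every constraint of the query, so the pattern matches.

Yes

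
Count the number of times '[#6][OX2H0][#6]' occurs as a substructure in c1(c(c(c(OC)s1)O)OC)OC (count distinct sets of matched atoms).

3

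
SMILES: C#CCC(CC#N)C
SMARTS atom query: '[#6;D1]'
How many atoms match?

The query [#6;D1] means: carbon bonded to exactly one heavy atom.
Check the 8 heavy atoms by environment: 4× C (D2) → no; 1× C (D3) → no; 1× N (D1) → no; 2× C (D1) → match.
That gives 2 matching atoms.

2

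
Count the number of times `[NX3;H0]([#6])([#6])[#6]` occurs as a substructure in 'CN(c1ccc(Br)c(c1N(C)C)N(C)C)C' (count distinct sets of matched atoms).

[NX3;H0]([#6])([#6])[#6] is the SMARTS for a tertiary amine: a trivalent nitrogen with no H, bonded to three carbons.
The molecule carries 3 separate instances of a dimethylamino group (-N(CH3)2) meeting every constraint; each maps to a distinct set of atoms, giving 3 matches.

3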